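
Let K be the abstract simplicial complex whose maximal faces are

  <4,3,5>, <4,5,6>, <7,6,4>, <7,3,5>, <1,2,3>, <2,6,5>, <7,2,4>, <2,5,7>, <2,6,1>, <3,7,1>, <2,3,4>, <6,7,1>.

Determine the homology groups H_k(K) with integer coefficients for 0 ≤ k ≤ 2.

H_0 = Z,  H_1 = Z_2,  H_2 = 0.

K has 7 vertices, 18 edges, 12 triangles.
rank ∂_0 = 0, rank ∂_1 = 6 ⇒ b_0 = 7 − 0 − 6 = 1; all invariant factors of ∂_1 are 1 so no torsion. So H_0 ≅ Z.
rank ∂_1 = 6, rank ∂_2 = 12 ⇒ b_1 = 18 − 6 − 12 = 0; ∂_2 has invariant factor(s) [2] giving torsion. So H_1 ≅ Z_2.
rank ∂_2 = 12, rank ∂_3 = 0 ⇒ b_2 = 12 − 12 − 0 = 0. So H_2 ≅ 0.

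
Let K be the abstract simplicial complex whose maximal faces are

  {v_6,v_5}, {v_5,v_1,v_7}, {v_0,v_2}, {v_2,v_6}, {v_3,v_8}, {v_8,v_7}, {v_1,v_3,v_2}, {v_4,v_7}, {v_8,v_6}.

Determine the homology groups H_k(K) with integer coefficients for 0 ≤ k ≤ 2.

K has 9 vertices, 13 edges, 2 triangles.
rank ∂_0 = 0, rank ∂_1 = 8 ⇒ b_0 = 9 − 0 − 8 = 1; all invariant factors of ∂_1 are 1 so no torsion. So H_0 = Z.
rank ∂_1 = 8, rank ∂_2 = 2 ⇒ b_1 = 13 − 8 − 2 = 3; all invariant factors of ∂_2 are 1 so no torsion. So H_1 = Z^3.
rank ∂_2 = 2, rank ∂_3 = 0 ⇒ b_2 = 2 − 2 − 0 = 0. So H_2 = 0.

H_0 = Z,  H_1 = Z^3,  H_2 = 0.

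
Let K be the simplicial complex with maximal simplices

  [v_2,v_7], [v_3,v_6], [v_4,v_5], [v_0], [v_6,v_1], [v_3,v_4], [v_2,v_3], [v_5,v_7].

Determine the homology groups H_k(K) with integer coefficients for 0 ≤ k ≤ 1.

Fix the vertex order v_0 < v_1 < v_2 < v_3 < v_4 < v_5 < v_6 < v_7 and write every simplex with vertices in increasing order. Then dim K = 1 and the simplices of K are:

  0-simplices (8): [v_0], [v_1], [v_2], [v_3], [v_4], [v_5], [v_6], [v_7]
  1-simplices (7): [v_1,v_6], [v_2,v_3], [v_2,v_7], [v_3,v_4], [v_3,v_6], [v_4,v_5], [v_5,v_7]

giving chain groups C_0 ≅ Z^8, C_1 ≅ Z^7.

Boundary ∂_1: C_1 → C_0 is given by ∂[p,q] = [q] − [p].
As a 8×7 matrix over Z this has rank 6, with invariant factors (1,1,1,1,1,1).

Now H_k = ker ∂_k / im ∂_{k+1}, so:

  H_0: rank C_0 − rank ∂_1 = 8 − 6 = 2, and the invariant factors of ∂_1 are all 1, so H_0 ≅ Z^2.
  H_1: rank ker ∂_1 − rank ∂_2 = (7 − 6) − 0 = 1, and there is no ∂_2, so H_1 ≅ Z.

As a check, the Euler characteristic is 8 − 7 = 1, which agrees with 2 − 1 = 1.

H_0 = Z^2,  H_1 = Z.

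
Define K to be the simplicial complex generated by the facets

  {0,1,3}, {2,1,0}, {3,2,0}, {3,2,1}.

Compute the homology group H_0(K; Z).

H_0 ≅ Z.

We work with the vertex ordering 0 < 1 < 2 < 3. The simplices of K, each written with vertices in increasing order, are:

  0-simplices (4): [0], [1], [2], [3]
  1-simplices (6): [0,1], [0,2], [0,3], [1,2], [1,3], [2,3]
  2-simplices (4): [0,1,2], [0,1,3], [0,2,3], [1,2,3]

so the chain groups are C_0 ≅ Z^4, C_1 ≅ Z^6, C_2 ≅ Z^4.

The boundary map ∂_1: C_1 → C_0 is given by ∂[p,q] = [q] − [p]. For instance
  ∂[0,2] = [2] − [0].
The resulting 4×6 matrix has rank 3, and its Smith normal form has invariant factors (1,1,1).

The boundary map ∂_2: C_2 → C_1 maps a triangle to the signed sum of its edges. For instance
  ∂[0,1,2] = [1,2] − [0,2] + [0,1],
  ∂[0,2,3] = [2,3] − [0,3] + [0,2].
The resulting 6×4 matrix has rank 3, and its Smith normal form has invariant factors (1,1,1).

From H_k ≅ ker(∂_k) / im(∂_{k+1}) we obtain:

  H_0: rank C_0 − rank ∂_1 = 4 − 3 = 1, and the invariant factors of ∂_1 are all 1, so H_0 = Z.

(K is a triangulation of the 2-sphere S^2.)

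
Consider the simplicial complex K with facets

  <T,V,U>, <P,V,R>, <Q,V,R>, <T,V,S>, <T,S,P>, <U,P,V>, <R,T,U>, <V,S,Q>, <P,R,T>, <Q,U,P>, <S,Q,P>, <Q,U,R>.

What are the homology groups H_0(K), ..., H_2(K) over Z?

Fix the vertex order P < Q < R < S < T < U < V and write every simplex with vertices in increasing order. Then dim K = 2 and the simplices of K are:

  0-simplices (7): P, Q, R, S, T, U, V
  1-simplices (18): PQ, PR, PS, PT, PU, PV, QR, QS, QU, QV, RT, RU, RV, ST, SV, TU, TV, UV
  2-simplices (12): PQS, PQU, PRT, PRV, PST, PUV, QRU, QRV, QSV, RTU, STV, TUV

Hence C_0 ≅ Z^7, C_1 ≅ Z^18, C_2 ≅ Z^12.

∂_1: C_1 → C_0 maps an edge to its endpoints' difference, ∂[p,q] = q − p. For instance
  ∂PS = S − P.
As a 7×18 matrix over Z this has rank 6, with invariant factors (1,1,1,1,1,1).

The boundary map ∂_2: C_2 → C_1 maps a triangle to the signed sum of its edges. For instance
  ∂PRV = RV − PV + PR,
  ∂TUV = UV − TV + TU.
As a 18×12 matrix over Z this has rank 12, with invariant factors (1,1,1,1,1,1,1,1,1,1,1,2).

Reading off H_k = ker ∂_k / im ∂_{k+1}:

  H_0: rank C_0 − rank ∂_1 = 7 − 6 = 1, and the invariant factors of ∂_1 are all 1, so H_0 = Z.
  H_1: rank ker ∂_1 − rank ∂_2 = (18 − 6) − 12 = 0, and ∂_2 has invariant factor 2 > 1, so H_1 = Z_2.
  H_2: rank ker ∂_2 − rank ∂_3 = (12 − 12) − 0 = 0, and there is no ∂_3, so H_2 = 0.

H_0 ≅ Z,  H_1 ≅ Z_2,  H_2 = 0.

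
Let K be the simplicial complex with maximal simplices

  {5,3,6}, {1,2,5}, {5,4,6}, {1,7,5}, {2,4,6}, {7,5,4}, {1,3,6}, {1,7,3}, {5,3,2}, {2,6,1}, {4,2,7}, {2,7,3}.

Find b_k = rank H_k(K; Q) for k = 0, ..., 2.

Take the total order 1 < 2 < 3 < 4 < 5 < 6 < 7 on the vertex set. Then K (dimension 2) consists of the simplices:

  0-simplices (7): [1], [2], [3], [4], [5], [6], [7]
  1-simplices (18): [1,2], [1,3], [1,5], [1,6], [1,7], [2,3], [2,4], [2,5], [2,6], [2,7], [3,5], [3,6], [3,7], [4,5], [4,6], [4,7], [5,6], [5,7]
  2-simplices (12): [1,2,5], [1,2,6], [1,3,6], [1,3,7], [1,5,7], [2,3,5], [2,3,7], [2,4,6], [2,4,7], [3,5,6], [4,5,6], [4,5,7]

so the chain groups are C_0 ≅ Z^7, C_1 ≅ Z^18, C_2 ≅ Z^12.

Boundary ∂_1: C_1 → C_0 is given by ∂[p,q] = [q] − [p].
This gives a 7×18 integer matrix of rank 6; reducing to Smith normal form yields diagonal entries (1,1,1,1,1,1).

Boundary ∂_2: C_2 → C_1 acts by ∂[p,q,r] = [q,r] − [p,r] + [p,q]. For instance
  ∂[4,5,6] = [5,6] − [4,6] + [4,5],
  ∂[2,4,7] = [4,7] − [2,7] + [2,4].
This gives a 18×12 integer matrix of rank 12; reducing to Smith normal form yields diagonal entries (1,1,1,1,1,1,1,1,1,1,1,2).

Now H_k = ker ∂_k / im ∂_{k+1}, so:

  H_0: rank C_0 − rank ∂_1 = 7 − 6 = 1, and the invariant factors of ∂_1 are all 1, so H_0 = Z.
  H_1: rank ker ∂_1 − rank ∂_2 = (18 − 6) − 12 = 0, and ∂_2 has invariant factor 2 > 1, so H_1 = Z/2Z.
  H_2: rank ker ∂_2 − rank ∂_3 = (12 − 12) − 0 = 0, and there is no ∂_3, so H_2 = 0.

As a check, the Euler characteristic is 7 − 18 + 12 = 1, which agrees with 1 − 0 + 0 = 1.
(K is a triangulation of the real projective plane RP^2.)

Hence the Betti numbers are b_0 = 1, b_1 = 0, b_2 = 0.

b_0 = 1, b_1 = 0, b_2 = 0.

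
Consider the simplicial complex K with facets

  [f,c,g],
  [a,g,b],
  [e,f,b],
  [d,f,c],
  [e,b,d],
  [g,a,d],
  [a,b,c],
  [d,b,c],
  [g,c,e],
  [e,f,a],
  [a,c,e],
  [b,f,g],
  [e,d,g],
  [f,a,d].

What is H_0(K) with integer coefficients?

Order the vertices as a < b < c < d < e < f < g. Listing each simplex with vertices in this order, K has dimension 2 with simplices:

  0-simplices (7): a, b, c, d, e, f, g
  1-simplices (21): ab, ac, ad, ae, af, ag, bc, bd, be, bf, bg, cd, ce, cf, cg, de, df, dg, ef, eg, fg
  2-simplices (14): abc, abg, ace, adf, adg, aef, bcd, bde, bef, bfg, cdf, ceg, cfg, deg

giving chain groups C_0 ≅ Z^7, C_1 ≅ Z^21, C_2 ≅ Z^14.

The boundary map ∂_1: C_1 → C_0 sends each edge [p,q] (with p < q) to q − p. For instance
  ∂de = e − d.
The 7×21 boundary matrix has rank 6 and Smith normal form diag(1,1,1,1,1,1).

Boundary ∂_2: C_2 → C_1 sends each 2-simplex [p,q,r] to [q,r] − [p,r] + [p,q]. For instance
  ∂ceg = eg − cg + ce,
  ∂deg = eg − dg + de.
The resulting 21×14 matrix has rank 13, and its Smith normal form has invariant factors (1,1,1,1,1,1,1,1,1,1,1,1,1).

From H_k ≅ ker(∂_k) / im(∂_{k+1}) we obtain:

  H_0: rank C_0 − rank ∂_1 = 7 − 6 = 1, and the invariant factors of ∂_1 are all 1, so H_0 = Z.

H_0 = Z.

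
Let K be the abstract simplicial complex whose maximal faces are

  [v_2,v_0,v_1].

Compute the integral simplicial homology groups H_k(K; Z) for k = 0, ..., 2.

We work with the vertex ordering v_0 < v_1 < v_2. The simplices of K, each written with vertices in increasing order, are:

  0-simplices (3): [v_0], [v_1], [v_2]
  1-simplices (3): [v_0,v_1], [v_0,v_2], [v_1,v_2]
  2-simplices (1): [v_0,v_1,v_2]

Hence C_0 ≅ Z^3, C_1 ≅ Z^3, C_2 ≅ Z^1.

∂_1: C_1 → C_0 maps an edge to its endpoints' difference, ∂[p,q] = q − p. For instance
  ∂[v_1,v_2] = [v_2] − [v_1].
The 3×3 boundary matrix has rank 2 and Smith normal form diag(1,1).

The boundary map ∂_2: C_2 → C_1 acts by ∂[p,q,r] = [q,r] − [p,r] + [p,q]. For instance
  ∂[v_0,v_1,v_2] = [v_1,v_2] − [v_0,v_2] + [v_0,v_1].
The resulting 3×1 matrix has rank 1, and its Smith normal form has invariant factors (1).

Reading off H_k = ker ∂_k / im ∂_{k+1}:

  H_0: rank C_0 − rank ∂_1 = 3 − 2 = 1, and the invariant factors of ∂_1 are all 1, so H_0 = Z.
  H_1: rank ker ∂_1 − rank ∂_2 = (3 − 2) − 1 = 0, and the invariant factors of ∂_2 are all 1, so H_1 = 0.
  H_2: rank ker ∂_2 − rank ∂_3 = (1 − 1) − 0 = 0, and there is no ∂_3, so H_2 = 0.

As a check, the Euler characteristic is 3 − 3 + 1 = 1, which agrees with 1 − 0 + 0 = 1.
(K is a triangulation of the 2-simplex.)

H_0 = Z,  H_1 = 0,  H_2 = 0.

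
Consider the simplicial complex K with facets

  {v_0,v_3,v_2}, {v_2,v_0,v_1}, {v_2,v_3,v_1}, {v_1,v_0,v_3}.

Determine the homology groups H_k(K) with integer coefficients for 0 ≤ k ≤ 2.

Fix the vertex order v_0 < v_1 < v_2 < v_3 and write every simplex with vertices in increasing order. Then dim K = 2 and the simplices of K are:

  0-simplices (4): [v_0], [v_1], [v_2], [v_3]
  1-simplices (6): [v_0,v_1], [v_0,v_2], [v_0,v_3], [v_1,v_2], [v_1,v_3], [v_2,v_3]
  2-simplices (4): [v_0,v_1,v_2], [v_0,v_1,v_3], [v_0,v_2,v_3], [v_1,v_2,v_3]

giving chain groups C_0 ≅ Z^4, C_1 ≅ Z^6, C_2 ≅ Z^4.

Boundary ∂_1: C_1 → C_0 sends each edge [p,q] (with p < q) to q − p. For instance
  ∂[v_1,v_3] = [v_3] − [v_1].
This gives a 4×6 integer matrix of rank 3; reducing to Smith normal form yields diagonal entries (1,1,1).

Boundary ∂_2: C_2 → C_1 acts by ∂[p,q,r] = [q,r] − [p,r] + [p,q]. For instance
  ∂[v_0,v_1,v_2] = [v_1,v_2] − [v_0,v_2] + [v_0,v_1],
  ∂[v_0,v_2,v_3] = [v_2,v_3] − [v_0,v_3] + [v_0,v_2].
The 6×4 boundary matrix has rank 3 and Smith normal form diag(1,1,1).

Computing H_k = (kernel of ∂_k) / (image of ∂_{k+1}):

  H_0: rank C_0 − rank ∂_1 = 4 − 3 = 1, and the invariant factors of ∂_1 are all 1, so H_0 ≅ Z.
  H_1: rank ker ∂_1 − rank ∂_2 = (6 − 3) − 3 = 0, and the invariant factors of ∂_2 are all 1, so H_1 ≅ 0.
  H_2: rank ker ∂_2 − rank ∂_3 = (4 − 3) − 0 = 1, and there is no ∂_3, so H_2 ≅ Z.

As a check, the Euler characteristic is 4 − 6 + 4 = 2, which agrees with 1 − 0 + 1 = 2.
(K is a triangulation of the 2-sphere S^2.)

H_0 ≅ Z,  H_1 = 0,  H_2 ≅ Z.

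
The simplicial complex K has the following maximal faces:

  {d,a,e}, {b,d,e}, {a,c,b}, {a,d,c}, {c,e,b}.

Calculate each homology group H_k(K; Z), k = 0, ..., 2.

Take the total order a < b < c < d < e on the vertex set. Then K (dimension 2) consists of the simplices:

  0-simplices (5): a, b, c, d, e
  1-simplices (10): ab, ac, ad, ae, bc, bd, be, cd, ce, de
  2-simplices (5): abc, acd, ade, bce, bde

giving chain groups C_0 ≅ Z^5, C_1 ≅ Z^10, C_2 ≅ Z^5.

Boundary ∂_1: C_1 → C_0 is given by ∂[p,q] = [q] − [p]. For instance
  ∂ab = b − a.
The resulting 5×10 matrix has rank 4, and its Smith normal form has invariant factors (1,1,1,1).

The boundary map ∂_2: C_2 → C_1 acts by ∂[p,q,r] = [q,r] − [p,r] + [p,q]. For instance
  ∂acd = cd − ad + ac,
  ∂bde = de − be + bd.
This gives a 10×5 integer matrix of rank 5; reducing to Smith normal form yields diagonal entries (1,1,1,1,1).

Reading off H_k = ker ∂_k / im ∂_{k+1}:

  H_0: rank C_0 − rank ∂_1 = 5 − 4 = 1, and the invariant factors of ∂_1 are all 1, so H_0 ≅ Z.
  H_1: rank ker ∂_1 − rank ∂_2 = (10 − 4) − 5 = 1, and the invariant factors of ∂_2 are all 1, so H_1 ≅ Z.
  H_2: rank ker ∂_2 − rank ∂_3 = (5 − 5) − 0 = 0, and there is no ∂_3, so H_2 ≅ 0.

H_0 = Z,  H_1 = Z,  H_2 = 0.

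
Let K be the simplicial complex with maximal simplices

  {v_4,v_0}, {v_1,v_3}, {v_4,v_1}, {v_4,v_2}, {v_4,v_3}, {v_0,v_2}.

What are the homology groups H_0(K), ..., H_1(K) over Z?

H_0 = Z,  H_1 = Z^2.

Take the total order v_0 < v_1 < v_2 < v_3 < v_4 on the vertex set. Then K (dimension 1) consists of the simplices:

  0-simplices (5): [v_0], [v_1], [v_2], [v_3], [v_4]
  1-simplices (6): [v_0,v_2], [v_0,v_4], [v_1,v_3], [v_1,v_4], [v_2,v_4], [v_3,v_4]

Hence C_0 ≅ Z^5, C_1 ≅ Z^6.

∂_1: C_1 → C_0 maps an edge to its endpoints' difference, ∂[p,q] = q − p. For instance
  ∂[v_1,v_3] = [v_3] − [v_1].
As a 5×6 matrix over Z this has rank 4, with invariant factors (1,1,1,1).

Reading off H_k = ker ∂_k / im ∂_{k+1}:

  H_0: rank C_0 − rank ∂_1 = 5 − 4 = 1, and the invariant factors of ∂_1 are all 1, so H_0 ≅ Z.
  H_1: rank ker ∂_1 − rank ∂_2 = (6 − 4) − 0 = 2, and there is no ∂_2, so H_1 ≅ Z^2.

As a check, the Euler characteristic is 5 − 6 = -1, which agrees with 1 − 2 = -1.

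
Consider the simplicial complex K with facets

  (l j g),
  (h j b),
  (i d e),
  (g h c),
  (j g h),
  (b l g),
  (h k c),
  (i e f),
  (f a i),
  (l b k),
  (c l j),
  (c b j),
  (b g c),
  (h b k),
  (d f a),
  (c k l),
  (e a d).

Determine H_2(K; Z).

Order the vertices as a < b < c < d < e < f < g < h < i < j < k < l. Listing each simplex with vertices in this order, K has dimension 2 with simplices:

  0-simplices (12): a, b, c, d, e, f, g, h, i, j, k, l
  1-simplices (28): ad, ae, af, ai, bc, bg, bh, bj, bk, bl, cg, ch, cj, ck, cl, de, df, di, ef, ei, fi, gh, gj, gl, hj, hk, jl, kl
  2-simplices (17): ade, adf, afi, bcg, bcj, bgl, bhj, bhk, bkl, cgh, chk, cjl, ckl, dei, efi, ghj, gjl

giving chain groups C_0 ≅ Z^12, C_1 ≅ Z^28, C_2 ≅ Z^17.

Boundary ∂_1: C_1 → C_0 maps an edge to its endpoints' difference, ∂[p,q] = q − p.
The 12×28 boundary matrix has rank 10 and Smith normal form diag(1,1,1,1,1,1,1,1,1,1).

The boundary map ∂_2: C_2 → C_1 maps a triangle to the signed sum of its edges. For instance
  ∂chk = hk − ck + ch,
  ∂gjl = jl − gl + gj.
This gives a 28×17 integer matrix of rank 17; reducing to Smith normal form yields diagonal entries (1,1,1,1,1,1,1,1,1,1,1,1,1,1,1,1,2).

Computing H_k = (kernel of ∂_k) / (image of ∂_{k+1}):

  H_2: rank ker ∂_2 − rank ∂_3 = (17 − 17) − 0 = 0, and there is no ∂_3, so H_2 = 0.

H_2 ≅ 0.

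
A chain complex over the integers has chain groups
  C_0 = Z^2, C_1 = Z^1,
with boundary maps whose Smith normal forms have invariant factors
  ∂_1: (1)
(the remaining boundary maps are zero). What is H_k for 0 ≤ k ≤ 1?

H_0: b_0 = 2 − 0 − 1 = 1; torsion from ∂_1 factors > 1: none. So H_0 = Z.
H_1: b_1 = 1 − 1 − 0 = 0; torsion from ∂_2 factors > 1: none. So H_1 = 0.

H_0 = Z,  H_1 = 0.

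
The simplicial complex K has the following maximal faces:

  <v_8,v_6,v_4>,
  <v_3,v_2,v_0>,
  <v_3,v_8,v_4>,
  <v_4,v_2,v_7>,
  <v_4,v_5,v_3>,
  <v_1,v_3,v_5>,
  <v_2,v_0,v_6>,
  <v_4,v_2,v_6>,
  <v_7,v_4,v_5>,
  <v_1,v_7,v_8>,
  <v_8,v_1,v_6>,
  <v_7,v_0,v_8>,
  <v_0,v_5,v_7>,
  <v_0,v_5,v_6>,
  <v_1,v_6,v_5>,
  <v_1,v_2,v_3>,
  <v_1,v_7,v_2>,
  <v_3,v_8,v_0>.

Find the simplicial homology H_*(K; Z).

We work with the vertex ordering v_0 < v_1 < v_2 < v_3 < v_4 < v_5 < v_6 < v_7 < v_8. The simplices of K, each written with vertices in increasing order, are:

  0-simplices (9): [v_0], [v_1], [v_2], [v_3], [v_4], [v_5], [v_6], [v_7], [v_8]
  1-simplices (27): (27 of them)
  2-simplices (18): (18 of them)

giving chain groups C_0 ≅ Z^9, C_1 ≅ Z^27, C_2 ≅ Z^18.

∂_1: C_1 → C_0 maps an edge to its endpoints' difference, ∂[p,q] = q − p. For instance
  ∂[v_4,v_8] = [v_8] − [v_4].
The resulting 9×27 matrix has rank 8, and its Smith normal form has invariant factors (1,1,1,1,1,1,1,1).

Boundary ∂_2: C_2 → C_1 sends each 2-simplex [p,q,r] to [q,r] − [p,r] + [p,q]. For instance
  ∂[v_3,v_4,v_5] = [v_4,v_5] − [v_3,v_5] + [v_3,v_4],
  ∂[v_4,v_5,v_7] = [v_5,v_7] − [v_4,v_7] + [v_4,v_5].
The resulting 27×18 matrix has rank 17, and its Smith normal form has invariant factors (1,1,1,1,1,1,1,1,1,1,1,1,1,1,1,1,1).

From H_k ≅ ker(∂_k) / im(∂_{k+1}) we obtain:

  H_0: rank C_0 − rank ∂_1 = 9 − 8 = 1, and the invariant factors of ∂_1 are all 1, so H_0 = Z.
  H_1: rank ker ∂_1 − rank ∂_2 = (27 − 8) − 17 = 2, and the invariant factors of ∂_2 are all 1, so H_1 = Z^2.
  H_2: rank ker ∂_2 − rank ∂_3 = (18 − 17) − 0 = 1, and there is no ∂_3, so H_2 = Z.

As a check, the Euler characteristic is 9 − 27 + 18 = 0, which agrees with 1 − 2 + 1 = 0.

H_0 ≅ Z,  H_1 ≅ Z^2,  H_2 ≅ Z.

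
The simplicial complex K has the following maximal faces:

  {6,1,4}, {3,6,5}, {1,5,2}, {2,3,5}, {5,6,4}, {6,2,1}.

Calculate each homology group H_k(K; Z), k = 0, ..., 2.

Take the total order 1 < 2 < 3 < 4 < 5 < 6 on the vertex set. Then K (dimension 2) consists of the simplices:

  0-simplices (6): [1], [2], [3], [4], [5], [6]
  1-simplices (12): [1,2], [1,4], [1,5], [1,6], [2,3], [2,5], [2,6], [3,5], [3,6], [4,5], [4,6], [5,6]
  2-simplices (6): [1,2,5], [1,2,6], [1,4,6], [2,3,5], [3,5,6], [4,5,6]

Hence C_0 ≅ Z^6, C_1 ≅ Z^12, C_2 ≅ Z^6.

∂_1: C_1 → C_0 sends each edge [p,q] (with p < q) to q − p. For instance
  ∂[5,6] = [6] − [5].
As a 6×12 matrix over Z this has rank 5, with invariant factors (1,1,1,1,1).

The boundary map ∂_2: C_2 → C_1 sends each 2-simplex [p,q,r] to [q,r] − [p,r] + [p,q]. For instance
  ∂[1,4,6] = [4,6] − [1,6] + [1,4],
  ∂[3,5,6] = [5,6] − [3,6] + [3,5].
The resulting 12×6 matrix has rank 6, and its Smith normal form has invariant factors (1,1,1,1,1,1).

Computing H_k = (kernel of ∂_k) / (image of ∂_{k+1}):

  H_0: rank C_0 − rank ∂_1 = 6 − 5 = 1, and the invariant factors of ∂_1 are all 1, so H_0 ≅ Z.
  H_1: rank ker ∂_1 − rank ∂_2 = (12 − 5) − 6 = 1, and the invariant factors of ∂_2 are all 1, so H_1 ≅ Z.
  H_2: rank ker ∂_2 − rank ∂_3 = (6 − 6) − 0 = 0, and there is no ∂_3, so H_2 ≅ 0.

(K is a triangulation of the cylinder S^1 x I.)

H_0 = Z,  H_1 = Z,  H_2 = 0.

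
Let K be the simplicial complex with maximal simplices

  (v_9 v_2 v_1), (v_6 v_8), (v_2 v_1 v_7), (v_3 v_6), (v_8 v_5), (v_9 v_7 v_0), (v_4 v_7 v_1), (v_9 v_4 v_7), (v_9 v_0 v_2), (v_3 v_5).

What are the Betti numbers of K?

b_0 = 2, b_1 = 2, b_2 = 0.

Fix the vertex order v_0 < v_1 < v_2 < v_3 < v_4 < v_5 < v_6 < v_7 < v_8 < v_9 and write every simplex with vertices in increasing order. Then dim K = 2 and the simplices of K are:

  0-simplices (10): [v_0], [v_1], [v_2], [v_3], [v_4], [v_5], [v_6], [v_7], [v_8], [v_9]
  1-simplices (16): (16 of them)
  2-simplices (6): [v_0,v_2,v_9], [v_0,v_7,v_9], [v_1,v_2,v_7], [v_1,v_2,v_9], [v_1,v_4,v_7], [v_4,v_7,v_9]

giving chain groups C_0 ≅ Z^10, C_1 ≅ Z^16, C_2 ≅ Z^6.

The boundary map ∂_1: C_1 → C_0 is given by ∂[p,q] = [q] − [p].
The 10×16 boundary matrix has rank 8 and Smith normal form diag(1,1,1,1,1,1,1,1).

∂_2: C_2 → C_1 acts by ∂[p,q,r] = [q,r] − [p,r] + [p,q]. For instance
  ∂[v_0,v_2,v_9] = [v_2,v_9] − [v_0,v_9] + [v_0,v_2],
  ∂[v_1,v_4,v_7] = [v_4,v_7] − [v_1,v_7] + [v_1,v_4].
The 16×6 boundary matrix has rank 6 and Smith normal form diag(1,1,1,1,1,1).

Reading off H_k = ker ∂_k / im ∂_{k+1}:

  H_0: rank C_0 − rank ∂_1 = 10 − 8 = 2, and the invariant factors of ∂_1 are all 1, so H_0 = Z^2.
  H_1: rank ker ∂_1 − rank ∂_2 = (16 − 8) − 6 = 2, and the invariant factors of ∂_2 are all 1, so H_1 = Z^2.
  H_2: rank ker ∂_2 − rank ∂_3 = (6 − 6) − 0 = 0, and there is no ∂_3, so H_2 = 0.

Hence the Betti numbers are b_0 = 2, b_1 = 2, b_2 = 0.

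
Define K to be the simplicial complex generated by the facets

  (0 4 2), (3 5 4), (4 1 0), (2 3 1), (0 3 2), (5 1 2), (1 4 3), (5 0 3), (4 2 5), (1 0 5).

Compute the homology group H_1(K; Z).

H_1 ≅ Z/2.

Fix the vertex order 0 < 1 < 2 < 3 < 4 < 5 and write every simplex with vertices in increasing order. Then dim K = 2 and the simplices of K are:

  0-simplices (6): [0], [1], [2], [3], [4], [5]
  1-simplices (15): [0,1], [0,2], [0,3], [0,4], [0,5], [1,2], [1,3], [1,4], [1,5], [2,3], [2,4], [2,5], [3,4], [3,5], [4,5]
  2-simplices (10): [0,1,4], [0,1,5], [0,2,3], [0,2,4], [0,3,5], [1,2,3], [1,2,5], [1,3,4], [2,4,5], [3,4,5]

so the chain groups are C_0 ≅ Z^6, C_1 ≅ Z^15, C_2 ≅ Z^10.

Boundary ∂_1: C_1 → C_0 maps an edge to its endpoints' difference, ∂[p,q] = q − p. For instance
  ∂[0,2] = [2] − [0].
The resulting 6×15 matrix has rank 5, and its Smith normal form has invariant factors (1,1,1,1,1).

Boundary ∂_2: C_2 → C_1 sends each 2-simplex [p,q,r] to [q,r] − [p,r] + [p,q]. For instance
  ∂[0,3,5] = [3,5] − [0,5] + [0,3],
  ∂[1,2,3] = [2,3] − [1,3] + [1,2].
As a 15×10 matrix over Z this has rank 10, with invariant factors (1,1,1,1,1,1,1,1,1,2).

Computing H_k = (kernel of ∂_k) / (image of ∂_{k+1}):

  H_1: rank ker ∂_1 − rank ∂_2 = (15 − 5) − 10 = 0, and ∂_2 has invariant factor 2 > 1, so H_1 = Z/2.

(K is a triangulation of the real projective plane RP^2.)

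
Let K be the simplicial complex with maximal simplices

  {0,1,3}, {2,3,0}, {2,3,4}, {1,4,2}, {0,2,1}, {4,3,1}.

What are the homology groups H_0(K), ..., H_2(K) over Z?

Fix the vertex order 0 < 1 < 2 < 3 < 4 and write every simplex with vertices in increasing order. Then dim K = 2 and the simplices of K are:

  0-simplices (5): [0], [1], [2], [3], [4]
  1-simplices (9): [0,1], [0,2], [0,3], [1,2], [1,3], [1,4], [2,3], [2,4], [3,4]
  2-simplices (6): [0,1,2], [0,1,3], [0,2,3], [1,2,4], [1,3,4], [2,3,4]

so the chain groups are C_0 ≅ Z^5, C_1 ≅ Z^9, C_2 ≅ Z^6.

∂_1: C_1 → C_0 sends each edge [p,q] (with p < q) to q − p. For instance
  ∂[1,4] = [4] − [1].
As a 5×9 matrix over Z this has rank 4, with invariant factors (1,1,1,1).

Boundary ∂_2: C_2 → C_1 sends each 2-simplex [p,q,r] to [q,r] − [p,r] + [p,q]. For instance
  ∂[0,2,3] = [2,3] − [0,3] + [0,2],
  ∂[0,1,2] = [1,2] − [0,2] + [0,1].
The 9×6 boundary matrix has rank 5 and Smith normal form diag(1,1,1,1,1).

Now H_k = ker ∂_k / im ∂_{k+1}, so:

  H_0: rank C_0 − rank ∂_1 = 5 − 4 = 1, and the invariant factors of ∂_1 are all 1, so H_0 = Z.
  H_1: rank ker ∂_1 − rank ∂_2 = (9 − 4) − 5 = 0, and the invariant factors of ∂_2 are all 1, so H_1 = 0.
  H_2: rank ker ∂_2 − rank ∂_3 = (6 − 5) − 0 = 1, and there is no ∂_3, so H_2 = Z.

H_0 = Z,  H_1 = 0,  H_2 = Z.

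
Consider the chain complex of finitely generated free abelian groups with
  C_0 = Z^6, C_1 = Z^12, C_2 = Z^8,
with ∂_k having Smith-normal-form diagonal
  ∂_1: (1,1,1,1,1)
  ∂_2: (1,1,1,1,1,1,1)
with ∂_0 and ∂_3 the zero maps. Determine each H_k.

H_0 ≅ Z,  H_1 = 0,  H_2 ≅ Z.

H_0: b_0 = 6 − 0 − 5 = 1; torsion from ∂_1 factors > 1: none. So H_0 ≅ Z.
H_1: b_1 = 12 − 5 − 7 = 0; torsion from ∂_2 factors > 1: none. So H_1 ≅ 0.
H_2: b_2 = 8 − 7 − 0 = 1; torsion from ∂_3 factors > 1: none. So H_2 ≅ Z.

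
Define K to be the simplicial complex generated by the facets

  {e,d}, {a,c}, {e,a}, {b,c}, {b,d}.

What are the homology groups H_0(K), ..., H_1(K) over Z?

H_0 ≅ Z,  H_1 ≅ Z.

We work with the vertex ordering a < b < c < d < e. The simplices of K, each written with vertices in increasing order, are:

  0-simplices (5): a, b, c, d, e
  1-simplices (5): ac, ae, bc, bd, de

Hence C_0 ≅ Z^5, C_1 ≅ Z^5.

∂_1: C_1 → C_0 is given by ∂[p,q] = [q] − [p].
This gives a 5×5 integer matrix of rank 4; reducing to Smith normal form yields diagonal entries (1,1,1,1).

Reading off H_k = ker ∂_k / im ∂_{k+1}:

  H_0: rank C_0 − rank ∂_1 = 5 − 4 = 1, and the invariant factors of ∂_1 are all 1, so H_0 = Z.
  H_1: rank ker ∂_1 − rank ∂_2 = (5 − 4) − 0 = 1, and there is no ∂_2, so H_1 = Z.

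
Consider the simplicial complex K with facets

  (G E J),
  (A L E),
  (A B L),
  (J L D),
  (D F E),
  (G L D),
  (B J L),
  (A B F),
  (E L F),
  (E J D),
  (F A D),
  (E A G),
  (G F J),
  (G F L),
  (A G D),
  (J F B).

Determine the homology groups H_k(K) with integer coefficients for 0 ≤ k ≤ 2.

We work with the vertex ordering A < B < D < E < F < G < J < L. The simplices of K, each written with vertices in increasing order, are:

  0-simplices (8): A, B, D, E, F, G, J, L
  1-simplices (24): AB, AD, AE, AF, AG, AL, BF, BJ, BL, DE, DF, DG, DJ, DL, EF, EG, EJ, EL, FG, FJ, FL, GJ, GL, JL
  2-simplices (16): ABF, ABL, ADF, ADG, AEG, AEL, BFJ, BJL, DEF, DEJ, DGL, DJL, EFL, EGJ, FGJ, FGL

Hence C_0 ≅ Z^8, C_1 ≅ Z^24, C_2 ≅ Z^16.

The boundary map ∂_1: C_1 → C_0 maps an edge to its endpoints' difference, ∂[p,q] = q − p. For instance
  ∂FJ = J − F.
This gives a 8×24 integer matrix of rank 7; reducing to Smith normal form yields diagonal entries (1,1,1,1,1,1,1).

Boundary ∂_2: C_2 → C_1 maps a triangle to the signed sum of its edges. For instance
  ∂DGL = GL − DL + DG,
  ∂AEL = EL − AL + AE.
This gives a 24×16 integer matrix of rank 15; reducing to Smith normal form yields diagonal entries (1,1,1,1,1,1,1,1,1,1,1,1,1,1,1).

Computing H_k = (kernel of ∂_k) / (image of ∂_{k+1}):

  H_0: rank C_0 − rank ∂_1 = 8 − 7 = 1, and the invariant factors of ∂_1 are all 1, so H_0 = Z.
  H_1: rank ker ∂_1 − rank ∂_2 = (24 − 7) − 15 = 2, and the invariant factors of ∂_2 are all 1, so H_1 = Z^2.
  H_2: rank ker ∂_2 − rank ∂_3 = (16 − 15) − 0 = 1, and there is no ∂_3, so H_2 = Z.

H_0 ≅ Z,  H_1 ≅ Z^2,  H_2 ≅ Z.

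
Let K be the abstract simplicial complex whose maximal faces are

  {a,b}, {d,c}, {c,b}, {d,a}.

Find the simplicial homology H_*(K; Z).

Fix the vertex order a < b < c < d and write every simplex with vertices in increasing order. Then dim K = 1 and the simplices of K are:

  0-simplices (4): a, b, c, d
  1-simplices (4): ab, ad, bc, cd

so the chain groups are C_0 ≅ Z^4, C_1 ≅ Z^4.

Boundary ∂_1: C_1 → C_0 sends each edge [p,q] (with p < q) to q − p. For instance
  ∂cd = d − c.
As a 4×4 matrix over Z this has rank 3, with invariant factors (1,1,1).

From H_k ≅ ker(∂_k) / im(∂_{k+1}) we obtain:

  H_0: rank C_0 − rank ∂_1 = 4 − 3 = 1, and the invariant factors of ∂_1 are all 1, so H_0 = Z.
  H_1: rank ker ∂_1 − rank ∂_2 = (4 − 3) − 0 = 1, and there is no ∂_2, so H_1 = Z.

As a check, the Euler characteristic is 4 − 4 = 0, which agrees with 1 − 1 = 0.

H_0 ≅ Z,  H_1 ≅ Z.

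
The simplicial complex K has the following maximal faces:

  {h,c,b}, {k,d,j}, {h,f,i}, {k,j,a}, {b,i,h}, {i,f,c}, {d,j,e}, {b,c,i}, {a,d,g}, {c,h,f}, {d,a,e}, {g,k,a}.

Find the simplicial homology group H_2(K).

H_2 ≅ Z.

Fix the vertex order a < b < c < d < e < f < g < h < i < j < k and write every simplex with vertices in increasing order. Then dim K = 2 and the simplices of K are:

  0-simplices (11): a, b, c, d, e, f, g, h, i, j, k
  1-simplices (21): ad, ae, ag, aj, ak, bc, bh, bi, cf, ch, ci, de, dg, dj, dk, ej, fh, fi, gk, hi, jk
  2-simplices (12): ade, adg, agk, ajk, bch, bci, bhi, cfh, cfi, dej, djk, fhi

giving chain groups C_0 ≅ Z^11, C_1 ≅ Z^21, C_2 ≅ Z^12.

The boundary map ∂_1: C_1 → C_0 is given by ∂[p,q] = [q] − [p]. For instance
  ∂ae = e − a.
This gives a 11×21 integer matrix of rank 9; reducing to Smith normal form yields diagonal entries (1,1,1,1,1,1,1,1,1).

The boundary map ∂_2: C_2 → C_1 acts by ∂[p,q,r] = [q,r] − [p,r] + [p,q]. For instance
  ∂djk = jk − dk + dj,
  ∂agk = gk − ak + ag.
As a 21×12 matrix over Z this has rank 11, with invariant factors (1,1,1,1,1,1,1,1,1,1,1).

Now H_k = ker ∂_k / im ∂_{k+1}, so:

  H_2: rank ker ∂_2 − rank ∂_3 = (12 − 11) − 0 = 1, and there is no ∂_3, so H_2 = Z.

(K is a triangulation of the disjoint union of the cylinder S^1 x I and the 2-sphere S^2.)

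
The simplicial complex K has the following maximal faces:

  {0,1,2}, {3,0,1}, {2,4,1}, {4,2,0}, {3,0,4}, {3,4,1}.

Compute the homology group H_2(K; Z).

Fix the vertex order 0 < 1 < 2 < 3 < 4 and write every simplex with vertices in increasing order. Then dim K = 2 and the simplices of K are:

  0-simplices (5): [0], [1], [2], [3], [4]
  1-simplices (9): [0,1], [0,2], [0,3], [0,4], [1,2], [1,3], [1,4], [2,4], [3,4]
  2-simplices (6): [0,1,2], [0,1,3], [0,2,4], [0,3,4], [1,2,4], [1,3,4]

giving chain groups C_0 ≅ Z^5, C_1 ≅ Z^9, C_2 ≅ Z^6.

Boundary ∂_1: C_1 → C_0 sends each edge [p,q] (with p < q) to q − p.
The resulting 5×9 matrix has rank 4, and its Smith normal form has invariant factors (1,1,1,1).

Boundary ∂_2: C_2 → C_1 acts by ∂[p,q,r] = [q,r] − [p,r] + [p,q]. For instance
  ∂[1,3,4] = [3,4] − [1,4] + [1,3],
  ∂[0,1,3] = [1,3] − [0,3] + [0,1].
This gives a 9×6 integer matrix of rank 5; reducing to Smith normal form yields diagonal entries (1,1,1,1,1).

Reading off H_k = ker ∂_k / im ∂_{k+1}:

  H_2: rank ker ∂_2 − rank ∂_3 = (6 − 5) − 0 = 1, and there is no ∂_3, so H_2 ≅ Z.

H_2 ≅ Z.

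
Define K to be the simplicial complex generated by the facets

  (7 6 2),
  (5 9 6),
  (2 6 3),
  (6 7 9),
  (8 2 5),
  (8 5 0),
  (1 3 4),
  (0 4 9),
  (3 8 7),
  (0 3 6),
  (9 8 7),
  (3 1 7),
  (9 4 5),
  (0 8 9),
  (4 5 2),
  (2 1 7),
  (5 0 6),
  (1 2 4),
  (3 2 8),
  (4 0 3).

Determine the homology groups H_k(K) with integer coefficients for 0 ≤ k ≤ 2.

H_0 ≅ Z,  H_1 ≅ Z ⊕ Z/2,  H_2 = 0.

We work with the vertex ordering 0 < 1 < 2 < 3 < 4 < 5 < 6 < 7 < 8 < 9. The simplices of K, each written with vertices in increasing order, are:

  0-simplices (10): [0], [1], [2], [3], [4], [5], [6], [7], [8], [9]
  1-simplices (30): (30 of them)
  2-simplices (20): (20 of them)

so the chain groups are C_0 ≅ Z^10, C_1 ≅ Z^30, C_2 ≅ Z^20.

∂_1: C_1 → C_0 is given by ∂[p,q] = [q] − [p]. For instance
  ∂[2,3] = [3] − [2].
This gives a 10×30 integer matrix of rank 9; reducing to Smith normal form yields diagonal entries (1,1,1,1,1,1,1,1,1).

The boundary map ∂_2: C_2 → C_1 maps a triangle to the signed sum of its edges. For instance
  ∂[0,5,8] = [5,8] − [0,8] + [0,5],
  ∂[1,3,4] = [3,4] − [1,4] + [1,3].
This gives a 30×20 integer matrix of rank 20; reducing to Smith normal form yields diagonal entries (1,1,1,1,1,1,1,1,1,1,1,1,1,1,1,1,1,1,1,2).

Computing H_k = (kernel of ∂_k) / (image of ∂_{k+1}):

  H_0: rank C_0 − rank ∂_1 = 10 − 9 = 1, and the invariant factors of ∂_1 are all 1, so H_0 = Z.
  H_1: rank ker ∂_1 − rank ∂_2 = (30 − 9) − 20 = 1, and ∂_2 has invariant factor 2 > 1, so H_1 = Z ⊕ Z/2.
  H_2: rank ker ∂_2 − rank ∂_3 = (20 − 20) − 0 = 0, and there is no ∂_3, so H_2 = 0.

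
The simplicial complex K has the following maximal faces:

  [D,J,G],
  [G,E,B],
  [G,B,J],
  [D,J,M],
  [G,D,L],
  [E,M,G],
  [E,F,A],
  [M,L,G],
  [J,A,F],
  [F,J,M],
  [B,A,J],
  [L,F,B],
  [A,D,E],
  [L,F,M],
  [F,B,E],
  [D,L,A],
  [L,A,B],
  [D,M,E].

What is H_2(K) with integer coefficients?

Order the vertices as A < B < D < E < F < G < J < L < M. Listing each simplex with vertices in this order, K has dimension 2 with simplices:

  0-simplices (9): A, B, D, E, F, G, J, L, M
  1-simplices (27): AB, AD, AE, AF, AJ, AL, BE, BF, BG, BJ, BL, DE, DG, DJ, DL, DM, EF, EG, EM, FJ, FL, FM, GJ, GL, GM, JM, LM
  2-simplices (18): ABJ, ABL, ADE, ADL, AEF, AFJ, BEF, BEG, BFL, BGJ, DEM, DGJ, DGL, DJM, EGM, FJM, FLM, GLM

giving chain groups C_0 ≅ Z^9, C_1 ≅ Z^27, C_2 ≅ Z^18.

Boundary ∂_1: C_1 → C_0 maps an edge to its endpoints' difference, ∂[p,q] = q − p. For instance
  ∂BE = E − B.
As a 9×27 matrix over Z this has rank 8, with invariant factors (1,1,1,1,1,1,1,1).

Boundary ∂_2: C_2 → C_1 maps a triangle to the signed sum of its edges. For instance
  ∂ADL = DL − AL + AD,
  ∂ABL = BL − AL + AB.
The 27×18 boundary matrix has rank 18 and Smith normal form diag(1,1,1,1,1,1,1,1,1,1,1,1,1,1,1,1,1,2).

Reading off H_k = ker ∂_k / im ∂_{k+1}:

  H_2: rank ker ∂_2 − rank ∂_3 = (18 − 18) − 0 = 0, and there is no ∂_3, so H_2 = 0.

H_2 = 0.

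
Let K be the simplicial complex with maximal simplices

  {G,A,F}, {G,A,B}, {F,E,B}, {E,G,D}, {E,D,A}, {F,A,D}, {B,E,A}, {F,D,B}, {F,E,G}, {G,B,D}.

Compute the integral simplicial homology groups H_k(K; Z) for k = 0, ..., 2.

Take the total order A < B < D < E < F < G on the vertex set. Then K (dimension 2) consists of the simplices:

  0-simplices (6): A, B, D, E, F, G
  1-simplices (15): AB, AD, AE, AF, AG, BD, BE, BF, BG, DE, DF, DG, EF, EG, FG
  2-simplices (10): ABE, ABG, ADE, ADF, AFG, BDF, BDG, BEF, DEG, EFG

giving chain groups C_0 ≅ Z^6, C_1 ≅ Z^15, C_2 ≅ Z^10.

The boundary map ∂_1: C_1 → C_0 is given by ∂[p,q] = [q] − [p]. For instance
  ∂DG = G − D.
As a 6×15 matrix over Z this has rank 5, with invariant factors (1,1,1,1,1).

Boundary ∂_2: C_2 → C_1 maps a triangle to the signed sum of its edges. For instance
  ∂BDF = DF − BF + BD,
  ∂ADF = DF − AF + AD.
As a 15×10 matrix over Z this has rank 10, with invariant factors (1,1,1,1,1,1,1,1,1,2).

Now H_k = ker ∂_k / im ∂_{k+1}, so:

  H_0: rank C_0 − rank ∂_1 = 6 − 5 = 1, and the invariant factors of ∂_1 are all 1, so H_0 = Z.
  H_1: rank ker ∂_1 − rank ∂_2 = (15 − 5) − 10 = 0, and ∂_2 has invariant factor 2 > 1, so H_1 = Z/2Z.
  H_2: rank ker ∂_2 − rank ∂_3 = (10 − 10) − 0 = 0, and there is no ∂_3, so H_2 = 0.

As a check, the Euler characteristic is 6 − 15 + 10 = 1, which agrees with 1 − 0 + 0 = 1.

H_0 = Z,  H_1 = Z/2Z,  H_2 = 0.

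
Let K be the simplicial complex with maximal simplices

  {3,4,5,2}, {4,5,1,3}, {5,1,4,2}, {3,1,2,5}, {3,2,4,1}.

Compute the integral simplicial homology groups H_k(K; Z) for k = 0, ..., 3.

Order the vertices as 1 < 2 < 3 < 4 < 5. Listing each simplex with vertices in this order, K has dimension 3 with simplices:

  0-simplices (5): [1], [2], [3], [4], [5]
  1-simplices (10): [1,2], [1,3], [1,4], [1,5], [2,3], [2,4], [2,5], [3,4], [3,5], [4,5]
  2-simplices (10): [1,2,3], [1,2,4], [1,2,5], [1,3,4], [1,3,5], [1,4,5], [2,3,4], [2,3,5], [2,4,5], [3,4,5]
  3-simplices (5): [1,2,3,4], [1,2,3,5], [1,2,4,5], [1,3,4,5], [2,3,4,5]

giving chain groups C_0 ≅ Z^5, C_1 ≅ Z^10, C_2 ≅ Z^10, C_3 ≅ Z^5.

The boundary map ∂_1: C_1 → C_0 sends each edge [p,q] (with p < q) to q − p. For instance
  ∂[1,5] = [5] − [1].
The 5×10 boundary matrix has rank 4 and Smith normal form diag(1,1,1,1).

∂_2: C_2 → C_1 acts by ∂[p,q,r] = [q,r] − [p,r] + [p,q]. For instance
  ∂[2,4,5] = [4,5] − [2,5] + [2,4],
  ∂[1,2,3] = [2,3] − [1,3] + [1,2].
The 10×10 boundary matrix has rank 6 and Smith normal form diag(1,1,1,1,1,1).

The boundary map ∂_3: C_3 → C_2 sends each 3-simplex σ to the alternating sum Σ_i (−1)^i (σ with its i-th vertex removed). For instance
  ∂[2,3,4,5] = [3,4,5] − [2,4,5] + [2,3,5] − [2,3,4],
  ∂[1,2,3,4] = [2,3,4] − [1,3,4] + [1,2,4] − [1,2,3].
The 10×5 boundary matrix has rank 4 and Smith normal form diag(1,1,1,1).

Computing H_k = (kernel of ∂_k) / (image of ∂_{k+1}):

  H_0: rank C_0 − rank ∂_1 = 5 − 4 = 1, and the invariant factors of ∂_1 are all 1, so H_0 ≅ Z.
  H_1: rank ker ∂_1 − rank ∂_2 = (10 − 4) − 6 = 0, and the invariant factors of ∂_2 are all 1, so H_1 ≅ 0.
  H_2: rank ker ∂_2 − rank ∂_3 = (10 − 6) − 4 = 0, and the invariant factors of ∂_3 are all 1, so H_2 ≅ 0.
  H_3: rank ker ∂_3 − rank ∂_4 = (5 − 4) − 0 = 1, and there is no ∂_4, so H_3 ≅ Z.

As a check, the Euler characteristic is 5 − 10 + 10 − 5 = 0, which agrees with 1 − 0 + 0 − 1 = 0.
(K is a triangulation of the 3-sphere S^3.)

H_0 = Z,  H_1 = 0,  H_2 = 0,  H_3 = Z.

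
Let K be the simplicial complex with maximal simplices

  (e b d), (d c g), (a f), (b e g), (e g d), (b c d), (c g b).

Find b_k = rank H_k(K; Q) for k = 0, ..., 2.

K has 7 vertices, 10 edges, 6 triangles.
rank ∂_0 = 0, rank ∂_1 = 5 ⇒ b_0 = 7 − 0 − 5 = 2; all invariant factors of ∂_1 are 1 so no torsion. So H_0 ≅ Z^2.
rank ∂_1 = 5, rank ∂_2 = 5 ⇒ b_1 = 10 − 5 − 5 = 0; all invariant factors of ∂_2 are 1 so no torsion. So H_1 ≅ 0.
rank ∂_2 = 5, rank ∂_3 = 0 ⇒ b_2 = 6 − 5 − 0 = 1. So H_2 ≅ Z.

b_0 = 2, b_1 = 0, b_2 = 1.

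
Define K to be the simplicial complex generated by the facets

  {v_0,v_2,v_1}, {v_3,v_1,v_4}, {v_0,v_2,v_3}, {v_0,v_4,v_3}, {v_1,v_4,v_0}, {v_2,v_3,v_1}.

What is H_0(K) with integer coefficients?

K has 5 vertices, 9 edges, 6 triangles.
rank ∂_0 = 0, rank ∂_1 = 4 ⇒ b_0 = 5 − 0 − 4 = 1; all invariant factors of ∂_1 are 1 so no torsion. So H_0 ≅ Z.

H_0 = Z.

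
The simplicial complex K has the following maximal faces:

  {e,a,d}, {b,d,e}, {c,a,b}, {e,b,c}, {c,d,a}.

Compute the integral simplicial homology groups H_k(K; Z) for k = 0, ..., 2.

Order the vertices as a < b < c < d < e. Listing each simplex with vertices in this order, K has dimension 2 with simplices:

  0-simplices (5): a, b, c, d, e
  1-simplices (10): ab, ac, ad, ae, bc, bd, be, cd, ce, de
  2-simplices (5): abc, acd, ade, bce, bde

giving chain groups C_0 ≅ Z^5, C_1 ≅ Z^10, C_2 ≅ Z^5.

The boundary map ∂_1: C_1 → C_0 is given by ∂[p,q] = [q] − [p].
The resulting 5×10 matrix has rank 4, and its Smith normal form has invariant factors (1,1,1,1).

Boundary ∂_2: C_2 → C_1 sends each 2-simplex [p,q,r] to [q,r] − [p,r] + [p,q]. For instance
  ∂abc = bc − ac + ab,
  ∂bde = de − be + bd.
The 10×5 boundary matrix has rank 5 and Smith normal form diag(1,1,1,1,1).

Reading off H_k = ker ∂_k / im ∂_{k+1}:

  H_0: rank C_0 − rank ∂_1 = 5 − 4 = 1, and the invariant factors of ∂_1 are all 1, so H_0 ≅ Z.
  H_1: rank ker ∂_1 − rank ∂_2 = (10 − 4) − 5 = 1, and the invariant factors of ∂_2 are all 1, so H_1 ≅ Z.
  H_2: rank ker ∂_2 − rank ∂_3 = (5 − 5) − 0 = 0, and there is no ∂_3, so H_2 ≅ 0.

As a check, the Euler characteristic is 5 − 10 + 5 = 0, which agrees with 1 − 1 + 0 = 0.

H_0 = Z,  H_1 = Z,  H_2 = 0.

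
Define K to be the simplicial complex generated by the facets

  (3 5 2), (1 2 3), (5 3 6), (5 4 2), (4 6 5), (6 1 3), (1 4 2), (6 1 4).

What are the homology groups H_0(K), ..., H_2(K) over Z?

Order the vertices as 1 < 2 < 3 < 4 < 5 < 6. Listing each simplex with vertices in this order, K has dimension 2 with simplices:

  0-simplices (6): [1], [2], [3], [4], [5], [6]
  1-simplices (12): [1,2], [1,3], [1,4], [1,6], [2,3], [2,4], [2,5], [3,5], [3,6], [4,5], [4,6], [5,6]
  2-simplices (8): [1,2,3], [1,2,4], [1,3,6], [1,4,6], [2,3,5], [2,4,5], [3,5,6], [4,5,6]

giving chain groups C_0 ≅ Z^6, C_1 ≅ Z^12, C_2 ≅ Z^8.

The boundary map ∂_1: C_1 → C_0 sends each edge [p,q] (with p < q) to q − p.
The resulting 6×12 matrix has rank 5, and its Smith normal form has invariant factors (1,1,1,1,1).

∂_2: C_2 → C_1 acts by ∂[p,q,r] = [q,r] − [p,r] + [p,q]. For instance
  ∂[2,3,5] = [3,5] − [2,5] + [2,3],
  ∂[1,2,4] = [2,4] − [1,4] + [1,2].
The resulting 12×8 matrix has rank 7, and its Smith normal form has invariant factors (1,1,1,1,1,1,1).

Reading off H_k = ker ∂_k / im ∂_{k+1}:

  H_0: rank C_0 − rank ∂_1 = 6 − 5 = 1, and the invariant factors of ∂_1 are all 1, so H_0 = Z.
  H_1: rank ker ∂_1 − rank ∂_2 = (12 − 5) − 7 = 0, and the invariant factors of ∂_2 are all 1, so H_1 = 0.
  H_2: rank ker ∂_2 − rank ∂_3 = (8 − 7) − 0 = 1, and there is no ∂_3, so H_2 = Z.

As a check, the Euler characteristic is 6 − 12 + 8 = 2, which agrees with 1 − 0 + 1 = 2.

H_0 = Z,  H_1 = 0,  H_2 = Z.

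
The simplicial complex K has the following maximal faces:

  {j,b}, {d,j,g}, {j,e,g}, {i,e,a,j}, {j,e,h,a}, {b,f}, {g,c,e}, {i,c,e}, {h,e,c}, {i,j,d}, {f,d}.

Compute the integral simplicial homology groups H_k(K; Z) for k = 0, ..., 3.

Fix the vertex order a < b < c < d < e < f < g < h < i < j and write every simplex with vertices in increasing order. Then dim K = 3 and the simplices of K are:

  0-simplices (10): a, b, c, d, e, f, g, h, i, j
  1-simplices (21): ae, ah, ai, aj, bf, bj, ce, cg, ch, ci, df, dg, di, dj, eg, eh, ei, ej, gj, hj, ij
  2-simplices (13): aeh, aei, aej, ahj, aij, ceg, ceh, cei, dgj, dij, egj, ehj, eij
  3-simplices (2): aehj, aeij

so the chain groups are C_0 ≅ Z^10, C_1 ≅ Z^21, C_2 ≅ Z^13, C_3 ≅ Z^2.

The boundary map ∂_1: C_1 → C_0 maps an edge to its endpoints' difference, ∂[p,q] = q − p. For instance
  ∂ej = j − e.
The 10×21 boundary matrix has rank 9 and Smith normal form diag(1,1,1,1,1,1,1,1,1).

∂_2: C_2 → C_1 sends each 2-simplex [p,q,r] to [q,r] − [p,r] + [p,q]. For instance
  ∂egj = gj − ej + eg,
  ∂ehj = hj − ej + eh.
The resulting 21×13 matrix has rank 11, and its Smith normal form has invariant factors (1,1,1,1,1,1,1,1,1,1,1).

∂_3: C_3 → C_2 sends each 3-simplex σ to the alternating sum Σ_i (−1)^i (σ with its i-th vertex removed). For instance
  ∂aeij = eij − aij + aej − aei,
  ∂aehj = ehj − ahj + aej − aeh.
The 13×2 boundary matrix has rank 2 and Smith normal form diag(1,1).

Reading off H_k = ker ∂_k / im ∂_{k+1}:

  H_0: rank C_0 − rank ∂_1 = 10 − 9 = 1, and the invariant factors of ∂_1 are all 1, so H_0 = Z.
  H_1: rank ker ∂_1 − rank ∂_2 = (21 − 9) − 11 = 1, and the invariant factors of ∂_2 are all 1, so H_1 = Z.
  H_2: rank ker ∂_2 − rank ∂_3 = (13 − 11) − 2 = 0, and the invariant factors of ∂_3 are all 1, so H_2 = 0.
  H_3: rank ker ∂_3 − rank ∂_4 = (2 − 2) − 0 = 0, and there is no ∂_4, so H_3 = 0.

H_0 ≅ Z,  H_1 ≅ Z,  H_2 = 0,  H_3 = 0.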